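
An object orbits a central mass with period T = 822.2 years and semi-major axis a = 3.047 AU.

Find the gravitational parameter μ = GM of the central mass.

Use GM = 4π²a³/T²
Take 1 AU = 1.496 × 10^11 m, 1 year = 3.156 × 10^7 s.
T = 822.2 years = 2.59486 × 10^10 s
a = 3.047 AU = 4.55831 × 10^11 m
a³ = 9.47136 × 10^34 m³
T² = 6.73332 × 10^20 s²
GM = 4π² × (9.47136 × 10^34) / (6.73332 × 10^20) = 5.5532 × 10^15 m³/s²
GM ≈ 5.553 × 10^15 m³/s²

Final answer: GM = 5.553 × 10^15 m³/s²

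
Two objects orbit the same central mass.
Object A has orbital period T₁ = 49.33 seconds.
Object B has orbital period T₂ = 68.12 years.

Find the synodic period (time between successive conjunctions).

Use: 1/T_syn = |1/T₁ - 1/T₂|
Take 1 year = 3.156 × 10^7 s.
T₁ = 49.33 seconds
T₂ = 68.12 years = 2.14987 × 10^9 s
1/T₁ = 0.0202716 s⁻¹
1/T₂ = 4.65145 × 10^-10 s⁻¹
|1/T₁ − 1/T₂| = 0.0202716 s⁻¹
T_syn = 1 / |1/T₁ − 1/T₂| = 49.33 s ≈ 49.33 seconds

Final answer: T_syn = 49.33 seconds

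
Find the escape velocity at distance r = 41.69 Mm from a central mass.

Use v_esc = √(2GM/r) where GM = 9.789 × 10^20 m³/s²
r = 41.69 Mm = 4.169 × 10^7 m
GM = 9.789 × 10^20 m³/s²
2GM/r = 2 × (9.789 × 10^20) / (4.169 × 10^7) = 4.69609 × 10^13 m²/s²
v_esc = √(2GM/r) = 6.8528 × 10^6 m/s ≈ 6853 km/s

Final answer: 6853 km/s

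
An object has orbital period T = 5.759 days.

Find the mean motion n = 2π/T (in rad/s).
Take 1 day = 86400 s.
T = 5.759 days = 497578 s
n = 2π / 497578 s = 1.26275 × 10^-5 rad/s ≈ 1.263 × 10^-5 rad/s

Final answer: n = 1.263 × 10^-5 rad/s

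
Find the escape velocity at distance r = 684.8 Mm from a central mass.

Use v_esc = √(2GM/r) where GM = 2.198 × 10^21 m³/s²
r = 684.8 Mm = 6.848 × 10^8 m
GM = 2.198 × 10^21 m³/s²
2GM/r = 2 × (2.198 × 10^21) / (6.848 × 10^8) = 6.41939 × 10^12 m²/s²
v_esc = √(2GM/r) = 2.53365 × 10^6 m/s ≈ 2534 km/s

Final answer: 2534 km/s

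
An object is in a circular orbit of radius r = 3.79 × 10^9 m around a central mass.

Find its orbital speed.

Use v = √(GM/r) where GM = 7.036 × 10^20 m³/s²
r = 3.79 × 10^9 m
GM = 7.036 × 10^20 m³/s²
GM/r = (7.036 × 10^20) / (3.79 × 10^9) = 1.85646 × 10^11 m²/s²
v = √(GM/r) = 430867 m/s ≈ 430.9 km/s

Final answer: 430.9 km/s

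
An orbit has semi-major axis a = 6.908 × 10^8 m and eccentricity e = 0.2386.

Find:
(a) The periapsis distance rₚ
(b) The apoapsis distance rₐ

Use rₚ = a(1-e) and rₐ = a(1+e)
a = 6.908 × 10^8 m
e = 0.2386:  1 − e = 0.7614,  1 + e = 1.2386
(a) rₚ = a(1 − e) = 6.908 × 10^8 m × 0.7614 = 5.25975 × 10^8 m ≈ 5.26 × 10^8 m
(b) rₐ = a(1 + e) = 6.908 × 10^8 m × 1.2386 = 8.55625 × 10^8 m ≈ 8.556 × 10^8 m

Final answer:
(a) rₚ = 5.26 × 10^8 m
(b) rₐ = 8.556 × 10^8 m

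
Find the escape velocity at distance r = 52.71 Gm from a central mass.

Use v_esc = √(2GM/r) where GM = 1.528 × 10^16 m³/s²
r = 52.71 Gm = 5.271 × 10^10 m
GM = 1.528 × 10^16 m³/s²
2GM/r = 2 × (1.528 × 10^16) / (5.271 × 10^10) = 579776 m²/s²
v_esc = √(2GM/r) = 761.43 m/s ≈ 761.4 m/s

Final answer: 761.4 m/s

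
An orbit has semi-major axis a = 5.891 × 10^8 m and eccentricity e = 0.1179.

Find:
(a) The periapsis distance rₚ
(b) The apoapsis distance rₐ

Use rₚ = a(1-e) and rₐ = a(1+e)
a = 5.891 × 10^8 m
e = 0.1179:  1 − e = 0.8821,  1 + e = 1.1179
(a) rₚ = a(1 − e) = 5.891 × 10^8 m × 0.8821 = 5.19645 × 10^8 m ≈ 5.196 × 10^8 m
(b) rₐ = a(1 + e) = 5.891 × 10^8 m × 1.1179 = 6.58555 × 10^8 m ≈ 6.586 × 10^8 m

Final answer:
(a) rₚ = 5.196 × 10^8 m
(b) rₐ = 6.586 × 10^8 m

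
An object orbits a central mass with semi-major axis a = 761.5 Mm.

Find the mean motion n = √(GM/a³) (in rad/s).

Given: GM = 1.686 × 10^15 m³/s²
a = 761.5 Mm = 7.615 × 10^8 m
GM = 1.686 × 10^15 m³/s²
a³ = 4.4158 × 10^26 m³
GM/a³ = (1.686 × 10^15) / (4.4158 × 10^26) = 3.8181 × 10^-12 s⁻²
n = √(GM/a³) = 1.954 × 10^-6 rad/s ≈ 1.954 × 10^-6 rad/s

Final answer: n = 1.954 × 10^-6 rad/s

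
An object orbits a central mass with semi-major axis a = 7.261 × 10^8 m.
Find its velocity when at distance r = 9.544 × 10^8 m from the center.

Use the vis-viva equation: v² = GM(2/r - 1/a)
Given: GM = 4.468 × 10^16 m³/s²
a = 7.261 × 10^8 m
r = 9.544 × 10^8 m
GM = 4.468 × 10^16 m³/s²
2/r − 1/a = 2.09556 × 10^-9 − 1.37722 × 10^-9 = 7.18337 × 10^-10 m⁻¹
v² = GM (2/r − 1/a) = 3.20953 × 10^7 m²/s²
v = 5665.27 m/s ≈ 5.665 km/s

Final answer: 5.665 km/s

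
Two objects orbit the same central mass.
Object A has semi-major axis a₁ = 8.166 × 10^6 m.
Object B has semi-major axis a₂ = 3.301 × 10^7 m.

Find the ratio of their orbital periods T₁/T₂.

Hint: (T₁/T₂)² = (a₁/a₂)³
a₁ = 8.166 × 10^6 m
a₂ = 3.301 × 10^7 m
a₁/a₂ = 0.24738
T₁/T₂ = (a₁/a₂)^(3/2) = (0.24738)^1.5 = 0.12304

Final answer: T₁/T₂ = 0.123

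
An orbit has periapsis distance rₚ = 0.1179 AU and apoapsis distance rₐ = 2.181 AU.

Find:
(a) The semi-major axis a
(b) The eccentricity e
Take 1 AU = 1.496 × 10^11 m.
rₚ = 0.1179 AU = 1.76378 × 10^10 m
rₐ = 2.181 AU = 3.26278 × 10^11 m
(a) a = (rₚ + rₐ)/2 = 1.71958 × 10^11 m ≈ 1.149 AU
(b) e = (rₐ − rₚ)/(rₐ + rₚ) = (3.0864 × 10^11) / (3.43915 × 10^11) = 0.897429

Final answer:
(a) a = 1.149 AU
(b) e = 0.8974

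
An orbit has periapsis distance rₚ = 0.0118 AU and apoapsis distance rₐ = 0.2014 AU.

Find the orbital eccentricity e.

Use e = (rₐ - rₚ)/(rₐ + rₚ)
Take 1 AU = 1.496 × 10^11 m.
rₚ = 0.0118 AU = 1.76528 × 10^9 m
rₐ = 0.2014 AU = 3.01294 × 10^10 m
rₐ − rₚ = 2.83642 × 10^10 m
rₐ + rₚ = 3.18947 × 10^10 m
e = (rₐ − rₚ)/(rₐ + rₚ) = 0.889306

Final answer: e = 0.8893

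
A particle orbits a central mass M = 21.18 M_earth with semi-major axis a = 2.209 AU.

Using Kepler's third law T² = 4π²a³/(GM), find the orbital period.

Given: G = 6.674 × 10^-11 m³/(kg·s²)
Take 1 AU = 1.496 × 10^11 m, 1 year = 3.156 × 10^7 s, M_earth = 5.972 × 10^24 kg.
M = 21.18 M_earth = 1.26487 × 10^26 kg
GM = G × M = 6.674 × 10^-11 × 1.26487 × 10^26 = 8.44174 × 10^15 m³/s²
a = 2.209 AU = 3.30466 × 10^11 m
a³ = 3.60896 × 10^34 m³
T = 2π √(a³/GM) = 2π √((3.60896 × 10^34) / (8.44174 × 10^15)) = 2π × 2.06764 × 10^9 s
T = 1.29914 × 10^10 s ≈ 411.6 years

Final answer: 411.6 years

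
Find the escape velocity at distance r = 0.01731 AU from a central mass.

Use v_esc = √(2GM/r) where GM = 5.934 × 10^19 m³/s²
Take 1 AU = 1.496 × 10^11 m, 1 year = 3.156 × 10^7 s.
r = 0.01731 AU = 2.58958 × 10^9 m
GM = 5.934 × 10^19 m³/s²
2GM/r = 2 × (5.934 × 10^19) / (2.58958 × 10^9) = 4.58299 × 10^10 m²/s²
v_esc = √(2GM/r) = 214079 m/s ≈ 45.16 AU/year

Final answer: 45.16 AU/year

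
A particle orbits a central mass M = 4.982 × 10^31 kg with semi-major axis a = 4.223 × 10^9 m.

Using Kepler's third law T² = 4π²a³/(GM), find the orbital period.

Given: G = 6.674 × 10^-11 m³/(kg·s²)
M = 4.982 × 10^31 kg
GM = G × M = 6.674 × 10^-11 × 4.982 × 10^31 = 3.32499 × 10^21 m³/s²
a = 4.223 × 10^9 m
a³ = 7.53118 × 10^28 m³
T = 2π √(a³/GM) = 2π √((7.53118 × 10^28) / (3.32499 × 10^21)) = 2π × 4759.23 s
T = 29903.1 s ≈ 8.306 hours

Final answer: 8.306 hours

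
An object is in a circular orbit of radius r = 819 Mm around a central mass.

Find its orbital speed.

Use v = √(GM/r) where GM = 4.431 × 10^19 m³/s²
r = 819 Mm = 8.19 × 10^8 m
GM = 4.431 × 10^19 m³/s²
GM/r = (4.431 × 10^19) / (8.19 × 10^8) = 5.41026 × 10^10 m²/s²
v = √(GM/r) = 232600 m/s ≈ 232.6 km/s

Final answer: 232.6 km/s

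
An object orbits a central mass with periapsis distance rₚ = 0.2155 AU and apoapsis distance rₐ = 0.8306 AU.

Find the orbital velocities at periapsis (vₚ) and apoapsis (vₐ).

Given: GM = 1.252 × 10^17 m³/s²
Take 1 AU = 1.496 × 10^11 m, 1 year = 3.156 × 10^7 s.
rₚ = 0.2155 AU = 3.22388 × 10^10 m
rₐ = 0.8306 AU = 1.24258 × 10^11 m
GM = 1.252 × 10^17 m³/s²
a = (rₚ + rₐ)/2 = 7.82483 × 10^10 m
Vis-viva: v² = GM (2/r − 1/a)
vₚ² = 1.252 × 10^17 × (6.2037 × 10^-11 − 1.27798 × 10^-11) = 6.167 × 10^6 m²/s²
vₚ = 2483.35 m/s ≈ 0.5239 AU/year
vₐ² = 1.252 × 10^17 × (1.60956 × 10^-11 − 1.27798 × 10^-11) = 415131 m²/s²
vₐ = 644.306 m/s ≈ 0.1359 AU/year

Final answer: vₚ = 0.5239 AU/year, vₐ = 0.1359 AU/year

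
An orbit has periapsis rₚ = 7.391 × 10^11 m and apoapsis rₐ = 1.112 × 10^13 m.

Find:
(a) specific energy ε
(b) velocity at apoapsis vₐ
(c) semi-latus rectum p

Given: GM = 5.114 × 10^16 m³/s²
rₚ = 7.391 × 10^11 m
rₐ = 1.112 × 10^13 m
GM = 5.114 × 10^16 m³/s²
a = (rₚ + rₐ)/2 = 5.92955 × 10^12 m
e = (rₐ − rₚ)/(rₐ + rₚ) = (1.03809 × 10^13) / (1.18591 × 10^13) = 0.875353
(a) 2a = 1.18591 × 10^13 m;  ε = −GM/(2a) = -4312.3 J/kg ≈ -4.312 kJ/kg
(b) vₐ² = GM (2/rₐ − 1/a) = 5.114 × 10^16 × (1.79856 × 10^-13 − 1.68647 × 10^-13) = 573.241 m²/s²;  vₐ = 23.9425 m/s ≈ 23.94 m/s
(c) 1 − e² = 0.233757;  p = a(1 − e²) = 5.92955 × 10^12 × 0.233757 = 1.38607 × 10^12 m ≈ 1.386 × 10^12 m

Final answer:
(a) specific energy ε = -4.312 kJ/kg
(b) velocity at apoapsis vₐ = 23.94 m/s
(c) semi-latus rectum p = 1.386 × 10^12 m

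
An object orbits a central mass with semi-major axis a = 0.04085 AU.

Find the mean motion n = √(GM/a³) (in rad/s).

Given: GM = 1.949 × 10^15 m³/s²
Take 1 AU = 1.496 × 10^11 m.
a = 0.04085 AU = 6.11116 × 10^9 m
GM = 1.949 × 10^15 m³/s²
a³ = 2.28229 × 10^29 m³
GM/a³ = (1.949 × 10^15) / (2.28229 × 10^29) = 8.53967 × 10^-15 s⁻²
n = √(GM/a³) = 9.24103 × 10^-8 rad/s ≈ 9.241 × 10^-8 rad/s

Final answer: n = 9.241 × 10^-8 rad/s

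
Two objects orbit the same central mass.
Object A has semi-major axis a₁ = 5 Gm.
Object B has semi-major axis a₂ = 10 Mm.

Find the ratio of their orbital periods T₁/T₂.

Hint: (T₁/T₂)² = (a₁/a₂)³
a₁ = 5 Gm = 5 × 10^9 m
a₂ = 10 Mm = 1 × 10^7 m
a₁/a₂ = 500
T₁/T₂ = (a₁/a₂)^(3/2) = (500)^1.5 = 11180.3

Final answer: T₁/T₂ = 1.118 × 10^4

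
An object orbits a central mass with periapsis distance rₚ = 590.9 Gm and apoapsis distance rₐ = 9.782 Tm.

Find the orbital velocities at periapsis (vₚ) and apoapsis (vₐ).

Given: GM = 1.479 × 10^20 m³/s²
rₚ = 590.9 Gm = 5.909 × 10^11 m
rₐ = 9.782 Tm = 9.782 × 10^12 m
GM = 1.479 × 10^20 m³/s²
a = (rₚ + rₐ)/2 = 5.18645 × 10^12 m
Vis-viva: v² = GM (2/r − 1/a)
vₚ² = 1.479 × 10^20 × (3.38467 × 10^-12 − 1.9281 × 10^-13) = 4.72076 × 10^8 m²/s²
vₚ = 21727.3 m/s ≈ 21.73 km/s
vₐ² = 1.479 × 10^20 × (2.04457 × 10^-13 − 1.9281 × 10^-13) = 1.7226 × 10^6 m²/s²
vₐ = 1312.48 m/s ≈ 1.312 km/s

Final answer: vₚ = 21.73 km/s, vₐ = 1.312 km/s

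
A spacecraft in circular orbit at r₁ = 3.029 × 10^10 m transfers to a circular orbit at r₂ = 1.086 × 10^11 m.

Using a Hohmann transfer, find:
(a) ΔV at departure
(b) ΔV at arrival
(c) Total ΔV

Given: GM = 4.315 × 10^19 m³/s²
r₁ = 3.029 × 10^10 m
r₂ = 1.086 × 10^11 m
GM = 4.315 × 10^19 m³/s²
Transfer ellipse: a_t = (r₁ + r₂)/2 = 6.9445 × 10^10 m
Circular speed at r₁: v₁ = √(GM/r₁) = 37743.4 m/s
Transfer speed at r₁ (periapsis): v₁ₜ = √(GM(2/r₁ − 1/a_t)) = 47199.3 m/s
(a) ΔV₁ = v₁ₜ − v₁ = 9455.88 m/s ≈ 9.456 km/s
Circular speed at r₂: v₂ = √(GM/r₂) = 19933.1 m/s
Transfer speed at r₂ (apoapsis): v₂ₜ = √(GM(2/r₂ − 1/a_t)) = 13164.5 m/s
(b) ΔV₂ = v₂ − v₂ₜ = 6768.62 m/s ≈ 6.769 km/s
(c) ΔV_total = ΔV₁ + ΔV₂ = 16224.5 m/s ≈ 16.22 km/s

Final answer:
(a) ΔV₁ = 9.456 km/s
(b) ΔV₂ = 6.769 km/s
(c) ΔV_total = 16.22 km/s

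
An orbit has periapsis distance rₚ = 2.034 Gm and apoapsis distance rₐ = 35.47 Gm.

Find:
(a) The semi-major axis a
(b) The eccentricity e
rₚ = 2.034 Gm = 2.034 × 10^9 m
rₐ = 35.47 Gm = 3.547 × 10^10 m
(a) a = (rₚ + rₐ)/2 = 1.8752 × 10^10 m ≈ 18.75 Gm
(b) e = (rₐ − rₚ)/(rₐ + rₚ) = (3.3436 × 10^10) / (3.7504 × 10^10) = 0.891532

Final answer:
(a) a = 18.75 Gm
(b) e = 0.8915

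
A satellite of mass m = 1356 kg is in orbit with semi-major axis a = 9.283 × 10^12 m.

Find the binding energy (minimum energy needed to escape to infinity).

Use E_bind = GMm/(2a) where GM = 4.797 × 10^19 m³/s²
a = 9.283 × 10^12 m
GM = 4.797 × 10^19 m³/s²
m = 1356 kg
GMm = 4.797 × 10^19 × 1356 = 6.50473 × 10^22 m³·kg/s²
2a = 1.8566 × 10^13 m
E_bind = GMm/(2a) = 3.50357 × 10^9 J ≈ 3.504 GJ

Final answer: 3.504 GJ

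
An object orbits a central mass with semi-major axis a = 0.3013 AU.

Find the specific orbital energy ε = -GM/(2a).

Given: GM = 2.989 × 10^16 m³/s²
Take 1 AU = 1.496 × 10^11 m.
a = 0.3013 AU = 4.50745 × 10^10 m
GM = 2.989 × 10^16 m³/s²
2a = 9.0149 × 10^10 m
ε = −GM/(2a) = -331562 J/kg ≈ -331.6 kJ/kg

Final answer: -331.6 kJ/kg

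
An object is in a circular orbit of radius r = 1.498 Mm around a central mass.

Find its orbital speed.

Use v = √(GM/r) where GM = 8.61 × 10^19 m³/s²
r = 1.498 Mm = 1.498 × 10^6 m
GM = 8.61 × 10^19 m³/s²
GM/r = (8.61 × 10^19) / (1.498 × 10^6) = 5.74766 × 10^13 m²/s²
v = √(GM/r) = 7.58133 × 10^6 m/s ≈ 7581 km/s

Final answer: 7581 km/s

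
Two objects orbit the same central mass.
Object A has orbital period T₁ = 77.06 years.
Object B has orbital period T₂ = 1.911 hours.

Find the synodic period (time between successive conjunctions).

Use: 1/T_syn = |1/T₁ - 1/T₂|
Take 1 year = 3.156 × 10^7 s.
T₁ = 77.06 years = 2.43201 × 10^9 s
T₂ = 1.911 hours = 6879.6 s
1/T₁ = 4.11182 × 10^-10 s⁻¹
1/T₂ = 0.000145357 s⁻¹
|1/T₁ − 1/T₂| = 0.000145357 s⁻¹
T_syn = 1 / |1/T₁ − 1/T₂| = 6879.62 s ≈ 1.911 hours

Final answer: T_syn = 1.911 hours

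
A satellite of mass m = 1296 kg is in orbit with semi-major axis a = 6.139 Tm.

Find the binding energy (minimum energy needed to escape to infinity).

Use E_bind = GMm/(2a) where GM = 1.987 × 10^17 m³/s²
a = 6.139 Tm = 6.139 × 10^12 m
GM = 1.987 × 10^17 m³/s²
m = 1296 kg
GMm = 1.987 × 10^17 × 1296 = 2.57515 × 10^20 m³·kg/s²
2a = 1.2278 × 10^13 m
E_bind = GMm/(2a) = 2.09737 × 10^7 J ≈ 20.97 MJ

Final answer: 20.97 MJ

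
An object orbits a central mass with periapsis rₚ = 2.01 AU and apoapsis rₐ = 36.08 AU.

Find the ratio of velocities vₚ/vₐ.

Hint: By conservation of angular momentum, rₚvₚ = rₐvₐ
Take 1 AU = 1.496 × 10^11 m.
rₚ = 2.01 AU = 3.00696 × 10^11 m
rₐ = 36.08 AU = 5.39757 × 10^12 m
rₚvₚ = rₐvₐ  ⇒  vₚ/vₐ = rₐ/rₚ
vₚ/vₐ = (5.39757 × 10^12) / (3.00696 × 10^11) = 17.9502

Final answer: vₚ/vₐ = 17.95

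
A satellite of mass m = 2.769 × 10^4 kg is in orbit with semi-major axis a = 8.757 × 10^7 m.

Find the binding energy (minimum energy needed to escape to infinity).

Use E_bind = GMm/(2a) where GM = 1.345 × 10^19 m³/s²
a = 8.757 × 10^7 m
GM = 1.345 × 10^19 m³/s²
m = 2.769 × 10^4 kg
GMm = 1.345 × 10^19 × 27690 = 3.72431 × 10^23 m³·kg/s²
2a = 1.7514 × 10^8 m
E_bind = GMm/(2a) = 2.12647 × 10^15 J ≈ 2.126 PJ

Final answer: 2.126 PJ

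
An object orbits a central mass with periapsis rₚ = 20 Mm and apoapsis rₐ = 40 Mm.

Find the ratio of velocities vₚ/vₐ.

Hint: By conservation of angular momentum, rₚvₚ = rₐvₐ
rₚ = 20 Mm = 2 × 10^7 m
rₐ = 40 Mm = 4 × 10^7 m
rₚvₚ = rₐvₐ  ⇒  vₚ/vₐ = rₐ/rₚ
vₚ/vₐ = (4 × 10^7) / (2 × 10^7) = 2

Final answer: vₚ/vₐ = 2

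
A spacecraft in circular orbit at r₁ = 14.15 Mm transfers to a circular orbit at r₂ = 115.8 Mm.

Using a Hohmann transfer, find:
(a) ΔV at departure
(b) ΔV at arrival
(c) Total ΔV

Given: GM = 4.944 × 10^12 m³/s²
r₁ = 14.15 Mm = 1.415 × 10^7 m
r₂ = 115.8 Mm = 1.158 × 10^8 m
GM = 4.944 × 10^12 m³/s²
Transfer ellipse: a_t = (r₁ + r₂)/2 = 6.4975 × 10^7 m
Circular speed at r₁: v₁ = √(GM/r₁) = 591.1 m/s
Transfer speed at r₁ (periapsis): v₁ₜ = √(GM(2/r₁ − 1/a_t)) = 789.118 m/s
(a) ΔV₁ = v₁ₜ − v₁ = 198.018 m/s ≈ 198 m/s
Circular speed at r₂: v₂ = √(GM/r₂) = 206.626 m/s
Transfer speed at r₂ (apoapsis): v₂ₜ = √(GM(2/r₂ − 1/a_t)) = 96.4251 m/s
(b) ΔV₂ = v₂ − v₂ₜ = 110.201 m/s ≈ 110.2 m/s
(c) ΔV_total = ΔV₁ + ΔV₂ = 308.219 m/s ≈ 308.2 m/s

Final answer:
(a) ΔV₁ = 198 m/s
(b) ΔV₂ = 110.2 m/s
(c) ΔV_total = 308.2 m/s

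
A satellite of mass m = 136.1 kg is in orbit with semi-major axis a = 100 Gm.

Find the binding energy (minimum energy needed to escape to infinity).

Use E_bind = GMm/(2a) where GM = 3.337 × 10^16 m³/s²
a = 100 Gm = 1 × 10^11 m
GM = 3.337 × 10^16 m³/s²
m = 136.1 kg
GMm = 3.337 × 10^16 × 136.1 = 4.54166 × 10^18 m³·kg/s²
2a = 2 × 10^11 m
E_bind = GMm/(2a) = 2.27083 × 10^7 J ≈ 22.71 MJ

Final answer: 22.71 MJ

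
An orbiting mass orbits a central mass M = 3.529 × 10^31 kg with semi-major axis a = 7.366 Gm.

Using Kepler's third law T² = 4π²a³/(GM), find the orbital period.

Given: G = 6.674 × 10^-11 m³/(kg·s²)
M = 3.529 × 10^31 kg
GM = G × M = 6.674 × 10^-11 × 3.529 × 10^31 = 2.35525 × 10^21 m³/s²
a = 7.366 Gm = 7.366 × 10^9 m
a³ = 3.99664 × 10^29 m³
T = 2π √(a³/GM) = 2π √((3.99664 × 10^29) / (2.35525 × 10^21)) = 2π × 13026.5 s
T = 81848.1 s ≈ 22.74 hours

Final answer: 22.74 hours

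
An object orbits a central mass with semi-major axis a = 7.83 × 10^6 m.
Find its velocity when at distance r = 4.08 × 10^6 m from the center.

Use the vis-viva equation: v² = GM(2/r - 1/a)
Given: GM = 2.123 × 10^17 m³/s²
a = 7.83 × 10^6 m
r = 4.08 × 10^6 m
GM = 2.123 × 10^17 m³/s²
2/r − 1/a = 4.90196 × 10^-7 − 1.27714 × 10^-7 = 3.62482 × 10^-7 m⁻¹
v² = GM (2/r − 1/a) = 7.6955 × 10^10 m²/s²
v = 277408 m/s ≈ 277.4 km/s

Final answer: 277.4 km/s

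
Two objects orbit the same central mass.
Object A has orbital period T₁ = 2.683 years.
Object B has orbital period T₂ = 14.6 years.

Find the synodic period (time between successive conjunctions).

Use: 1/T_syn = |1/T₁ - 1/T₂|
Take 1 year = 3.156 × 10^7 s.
T₁ = 2.683 years = 8.46755 × 10^7 s
T₂ = 14.6 years = 4.60776 × 10^8 s
1/T₁ = 1.18098 × 10^-8 s⁻¹
1/T₂ = 2.17025 × 10^-9 s⁻¹
|1/T₁ − 1/T₂| = 9.63954 × 10^-9 s⁻¹
T_syn = 1 / |1/T₁ − 1/T₂| = 1.03739 × 10^8 s ≈ 3.287 years

Final answer: T_syn = 3.287 years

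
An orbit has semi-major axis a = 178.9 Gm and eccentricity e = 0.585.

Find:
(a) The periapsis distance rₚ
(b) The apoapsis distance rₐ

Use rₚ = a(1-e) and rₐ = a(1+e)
a = 178.9 Gm = 1.789 × 10^11 m
e = 0.585:  1 − e = 0.415,  1 + e = 1.585
(a) rₚ = a(1 − e) = 1.789 × 10^11 m × 0.415 = 7.42435 × 10^10 m ≈ 74.24 Gm
(b) rₐ = a(1 + e) = 1.789 × 10^11 m × 1.585 = 2.83556 × 10^11 m ≈ 283.6 Gm

Final answer:
(a) rₚ = 74.24 Gm
(b) rₐ = 283.6 Gm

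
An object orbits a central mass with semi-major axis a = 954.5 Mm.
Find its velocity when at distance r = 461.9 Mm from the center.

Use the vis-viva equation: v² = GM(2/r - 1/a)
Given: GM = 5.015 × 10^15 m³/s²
a = 954.5 Mm = 9.545 × 10^8 m
r = 461.9 Mm = 4.619 × 10^8 m
GM = 5.015 × 10^15 m³/s²
2/r − 1/a = 4.32994 × 10^-9 − 1.04767 × 10^-9 = 3.28227 × 10^-9 m⁻¹
v² = GM (2/r − 1/a) = 1.64606 × 10^7 m²/s²
v = 4057.17 m/s ≈ 4.057 km/s

Final answer: 4.057 km/s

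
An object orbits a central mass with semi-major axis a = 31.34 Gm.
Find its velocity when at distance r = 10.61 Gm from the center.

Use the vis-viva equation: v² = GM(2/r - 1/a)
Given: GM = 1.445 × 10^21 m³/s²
a = 31.34 Gm = 3.134 × 10^10 m
r = 10.61 Gm = 1.061 × 10^10 m
GM = 1.445 × 10^21 m³/s²
2/r − 1/a = 1.88501 × 10^-10 − 3.19081 × 10^-11 = 1.56593 × 10^-10 m⁻¹
v² = GM (2/r − 1/a) = 2.26277 × 10^11 m²/s²
v = 475686 m/s ≈ 475.7 km/s

Final answer: 475.7 km/s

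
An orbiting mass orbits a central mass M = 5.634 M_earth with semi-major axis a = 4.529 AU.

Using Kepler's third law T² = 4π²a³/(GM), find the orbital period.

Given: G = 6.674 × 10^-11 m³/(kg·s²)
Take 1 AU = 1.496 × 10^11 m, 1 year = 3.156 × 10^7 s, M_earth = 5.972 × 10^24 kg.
M = 5.634 M_earth = 3.36462 × 10^25 kg
GM = G × M = 6.674 × 10^-11 × 3.36462 × 10^25 = 2.24555 × 10^15 m³/s²
a = 4.529 AU = 6.77538 × 10^11 m
a³ = 3.1103 × 10^35 m³
T = 2π √(a³/GM) = 2π √((3.1103 × 10^35) / (2.24555 × 10^15)) = 2π × 1.1769 × 10^10 s
T = 7.39468 × 10^10 s ≈ 2343 years

Final answer: 2343 years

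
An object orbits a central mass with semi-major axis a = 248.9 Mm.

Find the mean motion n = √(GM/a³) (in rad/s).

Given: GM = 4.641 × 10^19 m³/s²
a = 248.9 Mm = 2.489 × 10^8 m
GM = 4.641 × 10^19 m³/s²
a³ = 1.54197 × 10^25 m³
GM/a³ = (4.641 × 10^19) / (1.54197 × 10^25) = 3.00979 × 10^-6 s⁻²
n = √(GM/a³) = 0.00173488 rad/s ≈ 0.001735 rad/s

Final answer: n = 0.001735 rad/s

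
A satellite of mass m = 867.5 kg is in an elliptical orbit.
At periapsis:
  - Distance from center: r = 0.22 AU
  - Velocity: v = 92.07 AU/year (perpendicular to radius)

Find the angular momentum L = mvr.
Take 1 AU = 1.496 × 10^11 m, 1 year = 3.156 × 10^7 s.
r = 0.22 AU = 3.2912 × 10^10 m
v = 92.07 AU/year = 436428 m/s
vr = 436428 × 3.2912 × 10^10 = 1.43637 × 10^16 m²/s
L = m × vr = 867.5 × 1.43637 × 10^16 = 1.24605 × 10^19 kg·m²/s ≈ 1.246 × 10^19 kg·m²/s

Final answer: L = 1.246 × 10^19 kg·m²/s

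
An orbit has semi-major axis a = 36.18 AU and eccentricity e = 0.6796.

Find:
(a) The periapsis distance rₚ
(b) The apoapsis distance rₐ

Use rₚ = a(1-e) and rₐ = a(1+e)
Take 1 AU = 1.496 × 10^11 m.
a = 36.18 AU = 5.41253 × 10^12 m
e = 0.6796:  1 − e = 0.3204,  1 + e = 1.6796
(a) rₚ = a(1 − e) = 5.41253 × 10^12 m × 0.3204 = 1.73417 × 10^12 m ≈ 11.59 AU
(b) rₐ = a(1 + e) = 5.41253 × 10^12 m × 1.6796 = 9.09088 × 10^12 m ≈ 60.77 AU

Final answer:
(a) rₚ = 11.59 AU
(b) rₐ = 60.77 AU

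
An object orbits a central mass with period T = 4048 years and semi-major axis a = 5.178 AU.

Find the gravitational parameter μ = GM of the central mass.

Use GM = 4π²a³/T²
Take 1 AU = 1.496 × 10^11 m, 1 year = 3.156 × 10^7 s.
T = 4048 years = 1.27755 × 10^11 s
a = 5.178 AU = 7.74629 × 10^11 m
a³ = 4.64816 × 10^35 m³
T² = 1.63213 × 10^22 s²
GM = 4π² × (4.64816 × 10^35) / (1.63213 × 10^22) = 1.12431 × 10^15 m³/s²
GM ≈ 1.124 × 10^15 m³/s²

Final answer: GM = 1.124 × 10^15 m³/s²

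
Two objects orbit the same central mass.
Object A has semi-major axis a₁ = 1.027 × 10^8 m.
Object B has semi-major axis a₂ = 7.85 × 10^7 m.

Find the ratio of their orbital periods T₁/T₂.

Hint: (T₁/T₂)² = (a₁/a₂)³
a₁ = 1.027 × 10^8 m
a₂ = 7.85 × 10^7 m
a₁/a₂ = 1.30828
T₁/T₂ = (a₁/a₂)^(3/2) = (1.30828)^1.5 = 1.49641

Final answer: T₁/T₂ = 1.496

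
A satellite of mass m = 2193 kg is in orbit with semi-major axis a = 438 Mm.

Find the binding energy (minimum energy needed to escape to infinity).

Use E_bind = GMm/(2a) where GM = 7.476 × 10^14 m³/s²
a = 438 Mm = 4.38 × 10^8 m
GM = 7.476 × 10^14 m³/s²
m = 2193 kg
GMm = 7.476 × 10^14 × 2193 = 1.63949 × 10^18 m³·kg/s²
2a = 8.76 × 10^8 m
E_bind = GMm/(2a) = 1.87156 × 10^9 J ≈ 1.872 GJ

Final answer: 1.872 GJ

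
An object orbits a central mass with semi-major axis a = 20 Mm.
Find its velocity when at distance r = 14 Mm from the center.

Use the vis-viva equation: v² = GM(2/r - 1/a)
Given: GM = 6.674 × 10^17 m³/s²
a = 20 Mm = 2 × 10^7 m
r = 14 Mm = 1.4 × 10^7 m
GM = 6.674 × 10^17 m³/s²
2/r − 1/a = 1.42857 × 10^-7 − 5 × 10^-8 = 9.28571 × 10^-8 m⁻¹
v² = GM (2/r − 1/a) = 6.19729 × 10^10 m²/s²
v = 248943 m/s ≈ 248.9 km/s

Final answer: 248.9 km/s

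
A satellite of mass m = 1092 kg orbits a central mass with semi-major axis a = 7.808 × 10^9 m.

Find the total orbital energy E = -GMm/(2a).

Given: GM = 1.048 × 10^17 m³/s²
a = 7.808 × 10^9 m
GM = 1.048 × 10^17 m³/s²
2a = 1.5616 × 10^10 m
GMm = 1.048 × 10^17 × 1092 = 1.14442 × 10^20 m³·kg/s²
E = −GMm/(2a) = -7.32848 × 10^9 J ≈ -7.328 GJ

Final answer: -7.328 GJ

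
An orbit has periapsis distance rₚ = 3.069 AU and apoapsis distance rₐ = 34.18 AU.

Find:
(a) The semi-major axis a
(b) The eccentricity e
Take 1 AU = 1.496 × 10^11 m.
rₚ = 3.069 AU = 4.59122 × 10^11 m
rₐ = 34.18 AU = 5.11333 × 10^12 m
(a) a = (rₚ + rₐ)/2 = 2.78623 × 10^12 m ≈ 18.62 AU
(b) e = (rₐ − rₚ)/(rₐ + rₚ) = (4.65421 × 10^12) / (5.57245 × 10^12) = 0.835217

Final answer:
(a) a = 18.62 AU
(b) e = 0.8352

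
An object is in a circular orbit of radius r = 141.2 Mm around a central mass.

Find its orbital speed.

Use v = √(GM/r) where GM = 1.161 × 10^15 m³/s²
r = 141.2 Mm = 1.412 × 10^8 m
GM = 1.161 × 10^15 m³/s²
GM/r = (1.161 × 10^15) / (1.412 × 10^8) = 8.22238 × 10^6 m²/s²
v = √(GM/r) = 2867.47 m/s ≈ 2.867 km/s

Final answer: 2.867 km/s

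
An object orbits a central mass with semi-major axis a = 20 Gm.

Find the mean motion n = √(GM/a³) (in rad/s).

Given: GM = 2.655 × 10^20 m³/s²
a = 20 Gm = 2 × 10^10 m
GM = 2.655 × 10^20 m³/s²
a³ = 8 × 10^30 m³
GM/a³ = (2.655 × 10^20) / (8 × 10^30) = 3.31875 × 10^-11 s⁻²
n = √(GM/a³) = 5.76086 × 10^-6 rad/s ≈ 5.761 × 10^-6 rad/s

Final answer: n = 5.761 × 10^-6 rad/s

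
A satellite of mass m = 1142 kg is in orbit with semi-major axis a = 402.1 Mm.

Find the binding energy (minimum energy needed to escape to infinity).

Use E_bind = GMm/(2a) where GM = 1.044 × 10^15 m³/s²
a = 402.1 Mm = 4.021 × 10^8 m
GM = 1.044 × 10^15 m³/s²
m = 1142 kg
GMm = 1.044 × 10^15 × 1142 = 1.19225 × 10^18 m³·kg/s²
2a = 8.042 × 10^8 m
E_bind = GMm/(2a) = 1.48253 × 10^9 J ≈ 1.483 GJ

Final answer: 1.483 GJ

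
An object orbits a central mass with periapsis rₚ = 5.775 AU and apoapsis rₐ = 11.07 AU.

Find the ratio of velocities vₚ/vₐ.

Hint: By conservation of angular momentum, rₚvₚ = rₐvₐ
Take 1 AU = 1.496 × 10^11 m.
rₚ = 5.775 AU = 8.6394 × 10^11 m
rₐ = 11.07 AU = 1.65607 × 10^12 m
rₚvₚ = rₐvₐ  ⇒  vₚ/vₐ = rₐ/rₚ
vₚ/vₐ = (1.65607 × 10^12) / (8.6394 × 10^11) = 1.91688

Final answer: vₚ/vₐ = 1.917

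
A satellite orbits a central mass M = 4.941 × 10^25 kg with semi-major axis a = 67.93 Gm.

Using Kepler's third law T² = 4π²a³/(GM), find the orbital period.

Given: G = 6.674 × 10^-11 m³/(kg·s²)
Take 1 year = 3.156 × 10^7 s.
M = 4.941 × 10^25 kg
GM = G × M = 6.674 × 10^-11 × 4.941 × 10^25 = 3.29762 × 10^15 m³/s²
a = 67.93 Gm = 6.793 × 10^10 m
a³ = 3.13462 × 10^32 m³
T = 2π √(a³/GM) = 2π √((3.13462 × 10^32) / (3.29762 × 10^15)) = 2π × 3.08313 × 10^8 s
T = 1.93719 × 10^9 s ≈ 61.38 years

Final answer: 61.38 years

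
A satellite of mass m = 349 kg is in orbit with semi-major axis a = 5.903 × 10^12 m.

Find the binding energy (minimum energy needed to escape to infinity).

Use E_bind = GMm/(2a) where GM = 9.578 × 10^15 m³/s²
a = 5.903 × 10^12 m
GM = 9.578 × 10^15 m³/s²
m = 349 kg
GMm = 9.578 × 10^15 × 349 = 3.34272 × 10^18 m³·kg/s²
2a = 1.1806 × 10^13 m
E_bind = GMm/(2a) = 283138 J ≈ 283.1 kJ

Final answer: 283.1 kJ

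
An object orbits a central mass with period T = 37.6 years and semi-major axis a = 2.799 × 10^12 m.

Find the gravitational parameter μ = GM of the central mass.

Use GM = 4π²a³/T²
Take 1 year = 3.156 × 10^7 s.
T = 37.6 years = 1.18666 × 10^9 s
a = 2.799 × 10^12 m
a³ = 2.19285 × 10^37 m³
T² = 1.40815 × 10^18 s²
GM = 4π² × (2.19285 × 10^37) / (1.40815 × 10^18) = 6.14779 × 10^20 m³/s²
GM ≈ 6.148 × 10^20 m³/s²

Final answer: GM = 6.148 × 10^20 m³/s²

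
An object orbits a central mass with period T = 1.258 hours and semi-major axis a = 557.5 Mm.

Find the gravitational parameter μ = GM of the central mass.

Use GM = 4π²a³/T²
T = 1.258 hours = 4528.8 s
a = 557.5 Mm = 5.575 × 10^8 m
a³ = 1.73274 × 10^26 m³
T² = 2.051 × 10^7 s²
GM = 4π² × (1.73274 × 10^26) / (2.051 × 10^7) = 3.33525 × 10^20 m³/s²
GM ≈ 3.335 × 10^20 m³/s²

Final answer: GM = 3.335 × 10^20 m³/s²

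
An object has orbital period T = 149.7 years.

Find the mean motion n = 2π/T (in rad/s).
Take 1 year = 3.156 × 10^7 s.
T = 149.7 years = 4.72453 × 10^9 s
n = 2π / (4.72453 × 10^9 s) = 1.32991 × 10^-9 rad/s ≈ 1.33 × 10^-9 rad/s

Final answer: n = 1.33 × 10^-9 rad/s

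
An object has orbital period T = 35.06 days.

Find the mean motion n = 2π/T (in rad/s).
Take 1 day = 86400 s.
T = 35.06 days = 3.02918 × 10^6 s
n = 2π / (3.02918 × 10^6 s) = 2.07422 × 10^-6 rad/s ≈ 2.074 × 10^-6 rad/s

Final answer: n = 2.074 × 10^-6 rad/s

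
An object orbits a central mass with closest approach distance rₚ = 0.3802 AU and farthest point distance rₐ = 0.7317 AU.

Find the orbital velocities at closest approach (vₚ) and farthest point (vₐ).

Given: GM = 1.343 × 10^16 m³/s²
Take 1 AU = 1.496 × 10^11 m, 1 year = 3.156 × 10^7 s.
rₚ = 0.3802 AU = 5.68779 × 10^10 m
rₐ = 0.7317 AU = 1.09462 × 10^11 m
GM = 1.343 × 10^16 m³/s²
a = (rₚ + rₐ)/2 = 8.31701 × 10^10 m
Vis-viva: v² = GM (2/r − 1/a)
vₚ² = 1.343 × 10^16 × (3.5163 × 10^-11 − 1.20235 × 10^-11) = 310763 m²/s²
vₚ = 557.461 m/s ≈ 0.1176 AU/year
vₐ² = 1.343 × 10^16 × (1.82711 × 10^-11 − 1.20235 × 10^-11) = 83905 m²/s²
vₐ = 289.664 m/s ≈ 289.7 m/s

Final answer: vₚ = 0.1176 AU/year, vₐ = 289.7 m/s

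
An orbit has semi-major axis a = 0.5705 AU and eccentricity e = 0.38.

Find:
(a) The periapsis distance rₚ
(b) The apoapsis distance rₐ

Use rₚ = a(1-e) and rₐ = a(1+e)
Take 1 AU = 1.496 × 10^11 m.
a = 0.5705 AU = 8.53468 × 10^10 m
e = 0.38:  1 − e = 0.62,  1 + e = 1.38
(a) rₚ = a(1 − e) = 8.53468 × 10^10 m × 0.62 = 5.2915 × 10^10 m ≈ 0.3537 AU
(b) rₐ = a(1 + e) = 8.53468 × 10^10 m × 1.38 = 1.17779 × 10^11 m ≈ 0.7873 AU

Final answer:
(a) rₚ = 0.3537 AU
(b) rₐ = 0.7873 AU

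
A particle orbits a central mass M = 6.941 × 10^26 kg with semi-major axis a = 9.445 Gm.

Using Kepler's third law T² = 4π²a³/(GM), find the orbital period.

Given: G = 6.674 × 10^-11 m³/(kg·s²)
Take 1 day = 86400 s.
M = 6.941 × 10^26 kg
GM = G × M = 6.674 × 10^-11 × 6.941 × 10^26 = 4.63242 × 10^16 m³/s²
a = 9.445 Gm = 9.445 × 10^9 m
a³ = 8.4257 × 10^29 m³
T = 2π √(a³/GM) = 2π √((8.4257 × 10^29) / (4.63242 × 10^16)) = 2π × 4.2648 × 10^6 s
T = 2.67965 × 10^7 s ≈ 310.1 days

Final answer: 310.1 days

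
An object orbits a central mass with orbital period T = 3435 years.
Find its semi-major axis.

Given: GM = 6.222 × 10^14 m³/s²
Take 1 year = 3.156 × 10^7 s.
T = 3435 years = 1.08409 × 10^11 s
GM = 6.222 × 10^14 m³/s²
Kepler's third law: a³ = GM T² / (4π²)
T² = 1.17524 × 10^22 s²
a³ = (6.222 × 10^14) × (1.17524 × 10^22) / (4π²) = 1.85224 × 10^35 m³
a = (a³)^(1/3) = 5.70032 × 10^11 m ≈ 570 Gm

Final answer: 570 Gm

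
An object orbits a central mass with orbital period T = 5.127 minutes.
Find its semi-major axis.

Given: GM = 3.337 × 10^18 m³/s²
T = 5.127 minutes = 307.62 s
GM = 3.337 × 10^18 m³/s²
Kepler's third law: a³ = GM T² / (4π²)
T² = 94630.1 s²
a³ = (3.337 × 10^18) × 94630.1 / (4π²) = 7.99881 × 10^21 m³
a = (a³)^(1/3) = 1.9999 × 10^7 m ≈ 20 Mm

Final answer: 20 Mm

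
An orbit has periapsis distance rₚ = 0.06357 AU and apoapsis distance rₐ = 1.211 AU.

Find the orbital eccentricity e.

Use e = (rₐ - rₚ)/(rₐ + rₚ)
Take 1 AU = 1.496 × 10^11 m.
rₚ = 0.06357 AU = 9.51007 × 10^9 m
rₐ = 1.211 AU = 1.81166 × 10^11 m
rₐ − rₚ = 1.71656 × 10^11 m
rₐ + rₚ = 1.90676 × 10^11 m
e = (rₐ − rₚ)/(rₐ + rₚ) = 0.900249

Final answer: e = 0.9002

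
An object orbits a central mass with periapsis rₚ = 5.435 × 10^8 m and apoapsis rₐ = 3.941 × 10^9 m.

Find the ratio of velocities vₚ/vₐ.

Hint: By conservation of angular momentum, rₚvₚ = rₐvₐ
rₚ = 5.435 × 10^8 m
rₐ = 3.941 × 10^9 m
rₚvₚ = rₐvₐ  ⇒  vₚ/vₐ = rₐ/rₚ
vₚ/vₐ = (3.941 × 10^9) / (5.435 × 10^8) = 7.25115

Final answer: vₚ/vₐ = 7.251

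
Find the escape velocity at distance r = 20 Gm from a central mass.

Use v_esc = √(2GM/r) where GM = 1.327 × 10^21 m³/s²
r = 20 Gm = 2 × 10^10 m
GM = 1.327 × 10^21 m³/s²
2GM/r = 2 × (1.327 × 10^21) / (2 × 10^10) = 1.327 × 10^11 m²/s²
v_esc = √(2GM/r) = 364280 m/s ≈ 364.3 km/s

Final answer: 364.3 km/s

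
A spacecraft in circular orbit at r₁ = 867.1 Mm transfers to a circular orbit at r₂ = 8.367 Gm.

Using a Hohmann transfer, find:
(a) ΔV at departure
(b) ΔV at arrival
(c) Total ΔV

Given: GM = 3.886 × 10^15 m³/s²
r₁ = 867.1 Mm = 8.671 × 10^8 m
r₂ = 8.367 Gm = 8.367 × 10^9 m
GM = 3.886 × 10^15 m³/s²
Transfer ellipse: a_t = (r₁ + r₂)/2 = 4.61705 × 10^9 m
Circular speed at r₁: v₁ = √(GM/r₁) = 2116.98 m/s
Transfer speed at r₁ (periapsis): v₁ₜ = √(GM(2/r₁ − 1/a_t)) = 2849.83 m/s
(a) ΔV₁ = v₁ₜ − v₁ = 732.853 m/s ≈ 732.9 m/s
Circular speed at r₂: v₂ = √(GM/r₂) = 681.501 m/s
Transfer speed at r₂ (apoapsis): v₂ₜ = √(GM(2/r₂ − 1/a_t)) = 295.338 m/s
(b) ΔV₂ = v₂ − v₂ₜ = 386.163 m/s ≈ 386.2 m/s
(c) ΔV_total = ΔV₁ + ΔV₂ = 1119.02 m/s ≈ 1.119 km/s

Final answer:
(a) ΔV₁ = 732.9 m/s
(b) ΔV₂ = 386.2 m/s
(c) ΔV_total = 1.119 km/s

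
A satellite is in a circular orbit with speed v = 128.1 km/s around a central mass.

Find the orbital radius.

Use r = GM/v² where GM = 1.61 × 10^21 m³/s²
v = 128.1 km/s = 128100 m/s
GM = 1.61 × 10^21 m³/s²
v² = 1.64096 × 10^10 m²/s²
r = GM/v² = (1.61 × 10^21) / (1.64096 × 10^10) = 9.81132 × 10^10 m ≈ 98.11 Gm

Final answer: 98.11 Gm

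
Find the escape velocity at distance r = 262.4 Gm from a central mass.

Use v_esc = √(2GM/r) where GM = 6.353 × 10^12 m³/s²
r = 262.4 Gm = 2.624 × 10^11 m
GM = 6.353 × 10^12 m³/s²
2GM/r = 2 × (6.353 × 10^12) / (2.624 × 10^11) = 48.4223 m²/s²
v_esc = √(2GM/r) = 6.95861 m/s ≈ 6.959 m/s

Final answer: 6.959 m/s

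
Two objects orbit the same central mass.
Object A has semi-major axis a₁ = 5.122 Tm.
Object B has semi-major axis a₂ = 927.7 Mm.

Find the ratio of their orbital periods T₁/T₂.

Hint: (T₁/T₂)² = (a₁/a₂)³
a₁ = 5.122 Tm = 5.122 × 10^12 m
a₂ = 927.7 Mm = 9.277 × 10^8 m
a₁/a₂ = 5521.18
T₁/T₂ = (a₁/a₂)^(3/2) = (5521.18)^1.5 = 410249

Final answer: T₁/T₂ = 4.102 × 10^5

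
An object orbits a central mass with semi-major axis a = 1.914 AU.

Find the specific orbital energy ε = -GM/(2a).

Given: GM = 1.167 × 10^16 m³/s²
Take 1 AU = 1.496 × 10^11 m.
a = 1.914 AU = 2.86334 × 10^11 m
GM = 1.167 × 10^16 m³/s²
2a = 5.72669 × 10^11 m
ε = −GM/(2a) = -20378.3 J/kg ≈ -20.38 kJ/kg

Final answer: -20.38 kJ/kg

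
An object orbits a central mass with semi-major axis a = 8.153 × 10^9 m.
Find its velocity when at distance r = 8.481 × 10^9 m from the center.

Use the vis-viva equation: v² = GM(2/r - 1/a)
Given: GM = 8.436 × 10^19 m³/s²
a = 8.153 × 10^9 m
r = 8.481 × 10^9 m
GM = 8.436 × 10^19 m³/s²
2/r − 1/a = 2.35821 × 10^-10 − 1.22654 × 10^-10 = 1.13167 × 10^-10 m⁻¹
v² = GM (2/r − 1/a) = 9.54677 × 10^9 m²/s²
v = 97707.6 m/s ≈ 97.71 km/s

Final answer: 97.71 km/s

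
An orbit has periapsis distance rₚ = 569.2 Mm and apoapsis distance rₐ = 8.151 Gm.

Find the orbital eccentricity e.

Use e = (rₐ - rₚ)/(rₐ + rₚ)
rₚ = 569.2 Mm = 5.692 × 10^8 m
rₐ = 8.151 Gm = 8.151 × 10^9 m
rₐ − rₚ = 7.5818 × 10^9 m
rₐ + rₚ = 8.7202 × 10^9 m
e = (rₐ − rₚ)/(rₐ + rₚ) = 0.869453

Final answer: e = 0.8695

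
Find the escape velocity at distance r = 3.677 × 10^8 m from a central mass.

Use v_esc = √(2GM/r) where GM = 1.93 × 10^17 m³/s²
r = 3.677 × 10^8 m
GM = 1.93 × 10^17 m³/s²
2GM/r = 2 × (1.93 × 10^17) / (3.677 × 10^8) = 1.04977 × 10^9 m²/s²
v_esc = √(2GM/r) = 32400.1 m/s ≈ 32.4 km/s

Final answer: 32.4 km/s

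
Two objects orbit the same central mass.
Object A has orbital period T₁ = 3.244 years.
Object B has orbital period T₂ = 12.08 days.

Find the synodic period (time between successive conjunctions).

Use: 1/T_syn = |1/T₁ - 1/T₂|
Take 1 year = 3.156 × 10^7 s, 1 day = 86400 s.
T₁ = 3.244 years = 1.02381 × 10^8 s
T₂ = 12.08 days = 1.04371 × 10^6 s
1/T₁ = 9.76747 × 10^-9 s⁻¹
1/T₂ = 9.58119 × 10^-7 s⁻¹
|1/T₁ − 1/T₂| = 9.48351 × 10^-7 s⁻¹
T_syn = 1 / |1/T₁ − 1/T₂| = 1.05446 × 10^6 s ≈ 12.2 days

Final answer: T_syn = 12.2 days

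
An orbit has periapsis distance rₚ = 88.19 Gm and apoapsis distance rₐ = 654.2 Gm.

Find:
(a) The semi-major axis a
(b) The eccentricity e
rₚ = 88.19 Gm = 8.819 × 10^10 m
rₐ = 654.2 Gm = 6.542 × 10^11 m
(a) a = (rₚ + rₐ)/2 = 3.71195 × 10^11 m ≈ 371.2 Gm
(b) e = (rₐ − rₚ)/(rₐ + rₚ) = (5.6601 × 10^11) / (7.4239 × 10^11) = 0.762416

Final answer:
(a) a = 371.2 Gm
(b) e = 0.7624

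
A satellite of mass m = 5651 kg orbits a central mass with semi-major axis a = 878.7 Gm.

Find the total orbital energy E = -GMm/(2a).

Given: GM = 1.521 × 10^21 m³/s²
a = 878.7 Gm = 8.787 × 10^11 m
GM = 1.521 × 10^21 m³/s²
2a = 1.7574 × 10^12 m
GMm = 1.521 × 10^21 × 5651 = 8.59517 × 10^24 m³·kg/s²
E = −GMm/(2a) = -4.89084 × 10^12 J ≈ -4.891 TJ

Final answer: -4.891 TJ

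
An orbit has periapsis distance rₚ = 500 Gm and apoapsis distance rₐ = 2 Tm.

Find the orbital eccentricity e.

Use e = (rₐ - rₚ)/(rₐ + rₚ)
rₚ = 500 Gm = 5 × 10^11 m
rₐ = 2 Tm = 2 × 10^12 m
rₐ − rₚ = 1.5 × 10^12 m
rₐ + rₚ = 2.5 × 10^12 m
e = (rₐ − rₚ)/(rₐ + rₚ) = 0.6

Final answer: e = 0.6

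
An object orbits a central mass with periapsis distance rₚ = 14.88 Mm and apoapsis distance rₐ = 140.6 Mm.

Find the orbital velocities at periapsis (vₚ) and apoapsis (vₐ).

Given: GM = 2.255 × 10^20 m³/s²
rₚ = 14.88 Mm = 1.488 × 10^7 m
rₐ = 140.6 Mm = 1.406 × 10^8 m
GM = 2.255 × 10^20 m³/s²
a = (rₚ + rₐ)/2 = 7.774 × 10^7 m
Vis-viva: v² = GM (2/r − 1/a)
vₚ² = 2.255 × 10^20 × (1.34409 × 10^-7 − 1.28634 × 10^-8) = 2.74084 × 10^13 m²/s²
vₚ = 5.23531 × 10^6 m/s ≈ 5235 km/s
vₐ² = 2.255 × 10^20 × (1.42248 × 10^-8 − 1.28634 × 10^-8) = 3.06987 × 10^11 m²/s²
vₐ = 554064 m/s ≈ 554.1 km/s

Final answer: vₚ = 5235 km/s, vₐ = 554.1 km/s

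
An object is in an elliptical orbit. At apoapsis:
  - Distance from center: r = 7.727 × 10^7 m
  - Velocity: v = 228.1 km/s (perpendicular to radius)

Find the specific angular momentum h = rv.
r = 7.727 × 10^7 m
v = 228.1 km/s = 228100 m/s
h = rv = 7.727 × 10^7 × 228100 = 1.76253 × 10^13 m²/s ≈ 1.763 × 10^13 m²/s

Final answer: h = 1.763 × 10^13 m²/s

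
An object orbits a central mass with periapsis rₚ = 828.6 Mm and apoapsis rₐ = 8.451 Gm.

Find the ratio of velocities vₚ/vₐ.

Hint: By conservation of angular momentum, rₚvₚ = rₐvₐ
rₚ = 828.6 Mm = 8.286 × 10^8 m
rₐ = 8.451 Gm = 8.451 × 10^9 m
rₚvₚ = rₐvₐ  ⇒  vₚ/vₐ = rₐ/rₚ
vₚ/vₐ = (8.451 × 10^9) / (8.286 × 10^8) = 10.1991

Final answer: vₚ/vₐ = 10.2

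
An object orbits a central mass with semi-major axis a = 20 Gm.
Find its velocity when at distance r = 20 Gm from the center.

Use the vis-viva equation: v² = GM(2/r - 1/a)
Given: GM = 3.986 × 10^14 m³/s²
a = 20 Gm = 2 × 10^10 m
r = 20 Gm = 2 × 10^10 m
GM = 3.986 × 10^14 m³/s²
2/r − 1/a = 1 × 10^-10 − 5 × 10^-11 = 5 × 10^-11 m⁻¹
v² = GM (2/r − 1/a) = 19930 m²/s²
v = 141.174 m/s ≈ 141.2 m/s

Final answer: 141.2 m/s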